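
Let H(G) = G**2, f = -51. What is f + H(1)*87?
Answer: 36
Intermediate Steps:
f + H(1)*87 = -51 + 1**2*87 = -51 + 1*87 = -51 + 87 = 36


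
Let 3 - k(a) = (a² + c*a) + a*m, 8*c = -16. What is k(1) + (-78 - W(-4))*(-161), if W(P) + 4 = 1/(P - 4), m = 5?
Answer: 95143/8 ≈ 11893.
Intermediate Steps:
c = -2 (c = (⅛)*(-16) = -2)
W(P) = -4 + 1/(-4 + P) (W(P) = -4 + 1/(P - 4) = -4 + 1/(-4 + P))
k(a) = 3 - a² - 3*a (k(a) = 3 - ((a² - 2*a) + a*5) = 3 - ((a² - 2*a) + 5*a) = 3 - (a² + 3*a) = 3 + (-a² - 3*a) = 3 - a² - 3*a)
k(1) + (-78 - W(-4))*(-161) = (3 - 1*1² - 3*1) + (-78 - (17 - 4*(-4))/(-4 - 4))*(-161) = (3 - 1*1 - 3) + (-78 - (17 + 16)/(-8))*(-161) = (3 - 1 - 3) + (-78 - (-1)*33/8)*(-161) = -1 + (-78 - 1*(-33/8))*(-161) = -1 + (-78 + 33/8)*(-161) = -1 - 591/8*(-161) = -1 + 95151/8 = 95143/8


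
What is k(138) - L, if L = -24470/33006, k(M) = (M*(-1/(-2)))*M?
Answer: 157153801/16503 ≈ 9522.7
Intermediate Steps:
k(M) = M²/2 (k(M) = (M*(-1*(-½)))*M = (M*(½))*M = (M/2)*M = M²/2)
L = -12235/16503 (L = -24470*1/33006 = -12235/16503 ≈ -0.74138)
k(138) - L = (½)*138² - 1*(-12235/16503) = (½)*19044 + 12235/16503 = 9522 + 12235/16503 = 157153801/16503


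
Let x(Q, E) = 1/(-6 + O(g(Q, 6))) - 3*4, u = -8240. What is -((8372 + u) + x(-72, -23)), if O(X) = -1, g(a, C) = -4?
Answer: -839/7 ≈ -119.86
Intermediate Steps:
x(Q, E) = -85/7 (x(Q, E) = 1/(-6 - 1) - 3*4 = 1/(-7) - 12 = -1/7 - 12 = -85/7)
-((8372 + u) + x(-72, -23)) = -((8372 - 8240) - 85/7) = -(132 - 85/7) = -1*839/7 = -839/7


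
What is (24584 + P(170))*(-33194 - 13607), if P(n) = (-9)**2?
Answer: -1154346665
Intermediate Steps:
P(n) = 81
(24584 + P(170))*(-33194 - 13607) = (24584 + 81)*(-33194 - 13607) = 24665*(-46801) = -1154346665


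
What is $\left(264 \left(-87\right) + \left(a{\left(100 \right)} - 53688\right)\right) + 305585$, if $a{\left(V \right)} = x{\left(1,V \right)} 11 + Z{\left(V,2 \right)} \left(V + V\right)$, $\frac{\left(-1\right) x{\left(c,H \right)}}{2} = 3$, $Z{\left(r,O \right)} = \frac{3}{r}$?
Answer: $228869$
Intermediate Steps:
$x{\left(c,H \right)} = -6$ ($x{\left(c,H \right)} = \left(-2\right) 3 = -6$)
$a{\left(V \right)} = -60$ ($a{\left(V \right)} = \left(-6\right) 11 + \frac{3}{V} \left(V + V\right) = -66 + \frac{3}{V} 2 V = -66 + 6 = -60$)
$\left(264 \left(-87\right) + \left(a{\left(100 \right)} - 53688\right)\right) + 305585 = \left(264 \left(-87\right) - 53748\right) + 305585 = \left(-22968 - 53748\right) + 305585 = -76716 + 305585 = 228869$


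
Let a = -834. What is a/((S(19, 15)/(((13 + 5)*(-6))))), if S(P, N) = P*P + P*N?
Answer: 45036/323 ≈ 139.43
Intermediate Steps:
S(P, N) = P² + N*P
a/((S(19, 15)/(((13 + 5)*(-6))))) = -834*(-6*(13 + 5)/(19*(15 + 19))) = -834/((19*34)/((18*(-6)))) = -834/(646/(-108)) = -834/(646*(-1/108)) = -834/(-323/54) = -834*(-54/323) = 45036/323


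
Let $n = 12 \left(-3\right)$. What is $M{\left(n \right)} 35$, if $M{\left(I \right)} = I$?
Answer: $-1260$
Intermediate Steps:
$n = -36$
$M{\left(n \right)} 35 = \left(-36\right) 35 = -1260$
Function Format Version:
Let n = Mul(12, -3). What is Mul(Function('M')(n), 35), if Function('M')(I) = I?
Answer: -1260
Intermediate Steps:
n = -36
Mul(Function('M')(n), 35) = Mul(-36, 35) = -1260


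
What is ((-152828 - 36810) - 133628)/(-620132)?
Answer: 161633/310066 ≈ 0.52129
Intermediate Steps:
((-152828 - 36810) - 133628)/(-620132) = (-189638 - 133628)*(-1/620132) = -323266*(-1/620132) = 161633/310066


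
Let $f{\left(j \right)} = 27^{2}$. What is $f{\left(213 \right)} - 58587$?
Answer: $-57858$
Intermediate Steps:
$f{\left(j \right)} = 729$
$f{\left(213 \right)} - 58587 = 729 - 58587 = -57858$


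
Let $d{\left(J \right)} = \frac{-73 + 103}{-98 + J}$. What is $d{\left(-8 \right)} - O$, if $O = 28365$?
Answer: $- \frac{1503360}{53} \approx -28365.0$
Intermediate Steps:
$d{\left(J \right)} = \frac{30}{-98 + J}$
$d{\left(-8 \right)} - O = \frac{30}{-98 - 8} - 28365 = \frac{30}{-106} - 28365 = 30 \left(- \frac{1}{106}\right) - 28365 = - \frac{15}{53} - 28365 = - \frac{1503360}{53}$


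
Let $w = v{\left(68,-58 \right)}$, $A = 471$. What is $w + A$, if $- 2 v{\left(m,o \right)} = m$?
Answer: $437$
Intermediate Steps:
$v{\left(m,o \right)} = - \frac{m}{2}$
$w = -34$ ($w = \left(- \frac{1}{2}\right) 68 = -34$)
$w + A = -34 + 471 = 437$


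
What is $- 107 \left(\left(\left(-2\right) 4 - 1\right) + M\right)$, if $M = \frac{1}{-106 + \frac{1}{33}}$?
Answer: $\frac{3371142}{3497} \approx 964.01$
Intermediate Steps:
$M = - \frac{33}{3497}$ ($M = \frac{1}{-106 + \frac{1}{33}} = \frac{1}{- \frac{3497}{33}} = - \frac{33}{3497} \approx -0.0094367$)
$- 107 \left(\left(\left(-2\right) 4 - 1\right) + M\right) = - 107 \left(\left(\left(-2\right) 4 - 1\right) - \frac{33}{3497}\right) = - 107 \left(\left(-8 - 1\right) - \frac{33}{3497}\right) = - 107 \left(-9 - \frac{33}{3497}\right) = \left(-107\right) \left(- \frac{31506}{3497}\right) = \frac{3371142}{3497}$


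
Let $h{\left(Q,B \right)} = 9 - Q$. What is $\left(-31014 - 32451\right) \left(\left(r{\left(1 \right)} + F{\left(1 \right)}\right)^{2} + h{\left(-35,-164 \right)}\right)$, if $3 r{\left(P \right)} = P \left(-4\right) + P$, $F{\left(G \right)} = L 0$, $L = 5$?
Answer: $-2855925$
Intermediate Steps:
$F{\left(G \right)} = 0$ ($F{\left(G \right)} = 5 \cdot 0 = 0$)
$r{\left(P \right)} = - P$ ($r{\left(P \right)} = \frac{P \left(-4\right) + P}{3} = \frac{- 4 P + P}{3} = \frac{\left(-3\right) P}{3} = - P$)
$\left(-31014 - 32451\right) \left(\left(r{\left(1 \right)} + F{\left(1 \right)}\right)^{2} + h{\left(-35,-164 \right)}\right) = \left(-31014 - 32451\right) \left(\left(\left(-1\right) 1 + 0\right)^{2} + \left(9 - -35\right)\right) = - 63465 \left(\left(-1 + 0\right)^{2} + \left(9 + 35\right)\right) = - 63465 \left(\left(-1\right)^{2} + 44\right) = - 63465 \left(1 + 44\right) = \left(-63465\right) 45 = -2855925$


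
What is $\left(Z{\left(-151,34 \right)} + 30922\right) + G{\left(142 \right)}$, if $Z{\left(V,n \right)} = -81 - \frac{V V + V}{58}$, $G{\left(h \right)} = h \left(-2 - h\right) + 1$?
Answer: $\frac{290101}{29} \approx 10003.0$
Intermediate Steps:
$G{\left(h \right)} = 1 + h \left(-2 - h\right)$
$Z{\left(V,n \right)} = -81 - \frac{V}{58} - \frac{V^{2}}{58}$ ($Z{\left(V,n \right)} = -81 - \left(V^{2} + V\right) \frac{1}{58} = -81 - \left(V + V^{2}\right) \frac{1}{58} = -81 - \left(\frac{V}{58} + \frac{V^{2}}{58}\right) = -81 - \frac{V}{58} - \frac{V^{2}}{58}$)
$\left(Z{\left(-151,34 \right)} + 30922\right) + G{\left(142 \right)} = \left(\left(-81 - - \frac{151}{58} - \frac{\left(-151\right)^{2}}{58}\right) + 30922\right) - 20447 = \left(\left(-81 + \frac{151}{58} - \frac{22801}{58}\right) + 30922\right) - 20447 = \left(- \frac{13674}{29} + 30922\right) - 20447 = \frac{883064}{29} - 20447 = \frac{290101}{29}$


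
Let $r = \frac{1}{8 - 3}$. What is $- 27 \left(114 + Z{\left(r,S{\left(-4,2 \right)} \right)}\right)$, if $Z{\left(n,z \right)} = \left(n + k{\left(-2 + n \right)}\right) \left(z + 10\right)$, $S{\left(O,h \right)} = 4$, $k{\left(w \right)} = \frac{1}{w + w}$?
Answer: $- \frac{15243}{5} \approx -3048.6$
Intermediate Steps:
$k{\left(w \right)} = \frac{1}{2 w}$
$r = \frac{1}{5} \approx 0.2$
$Z{\left(n,z \right)} = \left(10 + z\right) \left(n + \frac{1}{2 \left(-2 + n\right)}\right)$ ($Z{\left(n,z \right)} = \left(n + \frac{1}{2 \left(-2 + n\right)}\right) \left(z + 10\right) = \left(n + \frac{1}{2 \left(-2 + n\right)}\right) \left(10 + z\right) = \left(10 + z\right) \left(n + \frac{1}{2 \left(-2 + n\right)}\right)$)
$- 27 \left(114 + Z{\left(r,S{\left(-4,2 \right)} \right)}\right) = - 27 \left(114 + \frac{5 + \frac{1}{2} \cdot 4 + \frac{\left(-2 + \frac{1}{5}\right) \left(10 + 4\right)}{5}}{-2 + \frac{1}{5}}\right) = - 27 \left(114 + \frac{5 + 2 + \frac{1}{5} \left(- \frac{9}{5}\right) 14}{- \frac{9}{5}}\right) = - 27 \left(114 - \frac{5 \left(5 + 2 - \frac{126}{25}\right)}{9}\right) = - 27 \left(114 - \frac{49}{45}\right) = \left(-27\right) \frac{5081}{45} = - \frac{15243}{5}$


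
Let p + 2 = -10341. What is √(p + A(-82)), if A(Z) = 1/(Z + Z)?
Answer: 13*I*√411517/82 ≈ 101.7*I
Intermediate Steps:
A(Z) = 1/(2*Z)
p = -10343 (p = -2 - 10341 = -10343)
√(p + A(-82)) = √(-10343 + (½)/(-82)) = √(-10343 + (½)*(-1/82)) = √(-10343 - 1/164) = √(-1696253/164) = 13*I*√411517/82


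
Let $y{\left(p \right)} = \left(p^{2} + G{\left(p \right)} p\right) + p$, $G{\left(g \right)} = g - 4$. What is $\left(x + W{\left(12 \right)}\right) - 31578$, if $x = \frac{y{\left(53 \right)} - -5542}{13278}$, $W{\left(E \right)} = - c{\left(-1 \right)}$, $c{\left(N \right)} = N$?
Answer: $- \frac{139756135}{4426} \approx -31576.0$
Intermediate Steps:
$G{\left(g \right)} = -4 + g$ ($G{\left(g \right)} = g - 4 = -4 + g$)
$y{\left(p \right)} = p + p^{2} + p \left(-4 + p\right)$ ($y{\left(p \right)} = \left(p^{2} + \left(-4 + p\right) p\right) + p = \left(p^{2} + p \left(-4 + p\right)\right) + p = p + p^{2} + p \left(-4 + p\right)$)
$W{\left(E \right)} = 1$ ($W{\left(E \right)} = \left(-1\right) \left(-1\right) = 1$)
$x = \frac{3667}{4426}$ ($x = \frac{53 \left(-3 + 2 \cdot 53\right) - -5542}{13278} = \left(53 \left(-3 + 106\right) + 5542\right) \frac{1}{13278} = \left(53 \cdot 103 + 5542\right) \frac{1}{13278} = \left(5459 + 5542\right) \frac{1}{13278} = 11001 \cdot \frac{1}{13278} = \frac{3667}{4426} \approx 0.82851$)
$\left(x + W{\left(12 \right)}\right) - 31578 = \left(\frac{3667}{4426} + 1\right) - 31578 = \frac{8093}{4426} - 31578 = - \frac{139756135}{4426}$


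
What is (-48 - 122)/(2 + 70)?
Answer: -85/36 ≈ -2.3611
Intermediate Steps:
(-48 - 122)/(2 + 70) = -170/72 = -170*1/72 = -85/36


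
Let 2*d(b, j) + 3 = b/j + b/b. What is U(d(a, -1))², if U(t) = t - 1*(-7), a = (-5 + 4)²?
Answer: 121/4 ≈ 30.250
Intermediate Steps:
a = 1 (a = (-1)² = 1)
d(b, j) = -1 + b/(2*j) (d(b, j) = -3/2 + (b/j + b/b)/2 = -3/2 + (b/j + 1)/2 = -3/2 + (1 + b/j)/2 = -3/2 + (½ + b/(2*j)) = -1 + b/(2*j))
U(t) = 7 + t (U(t) = t + 7 = 7 + t)
U(d(a, -1))² = (7 + ((½)*1 - 1*(-1))/(-1))² = (7 - (½ + 1))² = (7 - 1*3/2)² = (7 - 3/2)² = (11/2)² = 121/4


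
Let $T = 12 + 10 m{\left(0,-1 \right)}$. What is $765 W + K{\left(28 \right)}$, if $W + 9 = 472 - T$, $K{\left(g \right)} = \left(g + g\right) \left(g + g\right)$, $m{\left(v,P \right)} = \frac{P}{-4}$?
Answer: $\frac{692477}{2} \approx 3.4624 \cdot 10^{5}$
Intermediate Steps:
$m{\left(v,P \right)} = - \frac{P}{4}$ ($m{\left(v,P \right)} = P \left(- \frac{1}{4}\right) = - \frac{P}{4}$)
$T = \frac{29}{2}$ ($T = 12 + 10 \left(\left(- \frac{1}{4}\right) \left(-1\right)\right) = 12 + 10 \cdot \frac{1}{4} = 12 + \frac{5}{2} = \frac{29}{2} \approx 14.5$)
$K{\left(g \right)} = 4 g^{2}$ ($K{\left(g \right)} = 2 g 2 g = 4 g^{2}$)
$W = \frac{897}{2}$ ($W = -9 + \left(472 - \frac{29}{2}\right) = -9 + \frac{915}{2} = \frac{897}{2} \approx 448.5$)
$765 W + K{\left(28 \right)} = 765 \cdot \frac{897}{2} + 4 \cdot 28^{2} = \frac{686205}{2} + 4 \cdot 784 = \frac{686205}{2} + 3136 = \frac{692477}{2}$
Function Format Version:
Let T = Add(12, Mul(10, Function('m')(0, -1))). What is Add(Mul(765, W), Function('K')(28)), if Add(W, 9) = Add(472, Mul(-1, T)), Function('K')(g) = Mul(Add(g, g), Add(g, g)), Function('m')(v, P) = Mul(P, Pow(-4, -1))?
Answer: Rational(692477, 2) ≈ 3.4624e+5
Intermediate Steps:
Function('m')(v, P) = Mul(Rational(-1, 4), P) (Function('m')(v, P) = Mul(P, Rational(-1, 4)) = Mul(Rational(-1, 4), P))
T = Rational(29, 2) (T = Add(12, Mul(10, Mul(Rational(-1, 4), -1))) = Add(12, Mul(10, Rational(1, 4))) = Add(12, Rational(5, 2)) = Rational(29, 2) ≈ 14.500)
Function('K')(g) = Mul(4, Pow(g, 2)) (Function('K')(g) = Mul(Mul(2, g), Mul(2, g)) = Mul(4, Pow(g, 2)))
W = Rational(897, 2) (W = Add(-9, Add(472, Mul(-1, Rational(29, 2)))) = Add(-9, Add(472, Rational(-29, 2))) = Add(-9, Rational(915, 2)) = Rational(897, 2) ≈ 448.50)
Add(Mul(765, W), Function('K')(28)) = Add(Mul(765, Rational(897, 2)), Mul(4, Pow(28, 2))) = Add(Rational(686205, 2), Mul(4, 784)) = Add(Rational(686205, 2), 3136) = Rational(692477, 2)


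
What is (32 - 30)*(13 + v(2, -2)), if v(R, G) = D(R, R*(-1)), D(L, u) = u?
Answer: 22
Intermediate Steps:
v(R, G) = -R (v(R, G) = R*(-1) = -R)
(32 - 30)*(13 + v(2, -2)) = (32 - 30)*(13 - 1*2) = 2*(13 - 2) = 2*11 = 22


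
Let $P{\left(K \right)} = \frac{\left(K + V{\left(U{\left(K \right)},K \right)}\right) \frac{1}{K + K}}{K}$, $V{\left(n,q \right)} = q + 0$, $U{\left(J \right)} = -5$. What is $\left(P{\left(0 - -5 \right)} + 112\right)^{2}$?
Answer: $\frac{314721}{25} \approx 12589.0$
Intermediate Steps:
$V{\left(n,q \right)} = q$
$P{\left(K \right)} = \frac{1}{K}$ ($P{\left(K \right)} = \frac{\left(K + K\right) \frac{1}{K + K}}{K} = \frac{2 K \frac{1}{2 K}}{K} = 1 \frac{1}{K} = \frac{1}{K}$)
$\left(P{\left(0 - -5 \right)} + 112\right)^{2} = \left(\frac{1}{0 - -5} + 112\right)^{2} = \left(\frac{1}{0 + 5} + 112\right)^{2} = \left(\frac{1}{5} + 112\right)^{2} = \left(\frac{561}{5}\right)^{2} = \frac{314721}{25}$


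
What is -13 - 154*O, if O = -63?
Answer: 9689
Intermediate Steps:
-13 - 154*O = -13 - 154*(-63) = -13 + 9702 = 9689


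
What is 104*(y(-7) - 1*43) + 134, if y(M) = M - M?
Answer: -4338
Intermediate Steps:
y(M) = 0
104*(y(-7) - 1*43) + 134 = 104*(0 - 1*43) + 134 = 104*(0 - 43) + 134 = 104*(-43) + 134 = -4472 + 134 = -4338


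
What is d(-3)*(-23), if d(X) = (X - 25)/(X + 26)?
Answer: 28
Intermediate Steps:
d(X) = (-25 + X)/(26 + X)
d(-3)*(-23) = ((-25 - 3)/(26 - 3))*(-23) = (-28/23)*(-23) = ((1/23)*(-28))*(-23) = -28/23*(-23) = 28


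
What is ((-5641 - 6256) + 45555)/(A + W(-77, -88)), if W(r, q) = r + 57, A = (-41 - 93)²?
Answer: 16829/8968 ≈ 1.8766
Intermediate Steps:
A = 17956 (A = (-134)² = 17956)
W(r, q) = 57 + r
((-5641 - 6256) + 45555)/(A + W(-77, -88)) = ((-5641 - 6256) + 45555)/(17956 + (57 - 77)) = (-11897 + 45555)/(17956 - 20) = 33658/17936 = 33658*(1/17936) = 16829/8968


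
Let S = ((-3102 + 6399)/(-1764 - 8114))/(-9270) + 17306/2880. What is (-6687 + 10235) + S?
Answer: 2603498153617/732552480 ≈ 3554.0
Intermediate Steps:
S = 4401954577/732552480 (S = (3297/(-9878))*(-1/9270) + 17306*(1/2880) = (3297*(-1/9878))*(-1/9270) + 8653/1440 = -3297/9878*(-1/9270) + 8653/1440 = 1099/30523020 + 8653/1440 = 4401954577/732552480 ≈ 6.0091)
(-6687 + 10235) + S = (-6687 + 10235) + 4401954577/732552480 = 3548 + 4401954577/732552480 = 2603498153617/732552480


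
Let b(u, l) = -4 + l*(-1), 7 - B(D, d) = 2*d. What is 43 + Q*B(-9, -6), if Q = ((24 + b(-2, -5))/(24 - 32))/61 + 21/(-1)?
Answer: -174203/488 ≈ -356.97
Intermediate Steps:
B(D, d) = 7 - 2*d
b(u, l) = -4 - l
Q = -10273/488 (Q = ((24 + (-4 - 1*(-5)))/(24 - 32))/61 + 21/(-1) = ((24 + (-4 + 5))/(-8))*(1/61) + 21*(-1) = ((24 + 1)*(-⅛))*(1/61) - 21 = (25*(-⅛))*(1/61) - 21 = -25/8*1/61 - 21 = -25/488 - 21 = -10273/488 ≈ -21.051)
43 + Q*B(-9, -6) = 43 - 10273*(7 - 2*(-6))/488 = 43 - 10273*(7 + 12)/488 = 43 - 10273/488*19 = 43 - 195187/488 = -174203/488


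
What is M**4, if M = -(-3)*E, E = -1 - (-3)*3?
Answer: 331776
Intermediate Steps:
E = 8 (E = -1 - 3*(-3) = -1 + 9 = 8)
M = 24 (M = -(-3)*8 = -1*(-24) = 24)
M**4 = 24**4 = 331776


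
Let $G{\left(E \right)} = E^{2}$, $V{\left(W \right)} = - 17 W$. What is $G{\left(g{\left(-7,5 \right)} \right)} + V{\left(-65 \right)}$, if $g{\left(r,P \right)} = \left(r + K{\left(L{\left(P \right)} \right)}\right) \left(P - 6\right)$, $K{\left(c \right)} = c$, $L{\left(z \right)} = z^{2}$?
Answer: $1429$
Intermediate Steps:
$g{\left(r,P \right)} = \left(-6 + P\right) \left(r + P^{2}\right)$ ($g{\left(r,P \right)} = \left(r + P^{2}\right) \left(P - 6\right) = \left(r + P^{2}\right) \left(-6 + P\right) = \left(-6 + P\right) \left(r + P^{2}\right)$)
$G{\left(g{\left(-7,5 \right)} \right)} + V{\left(-65 \right)} = \left(5^{3} - -42 - 6 \cdot 5^{2} + 5 \left(-7\right)\right)^{2} - -1105 = \left(125 + 42 - 150 - 35\right)^{2} + 1105 = \left(-18\right)^{2} + 1105 = 324 + 1105 = 1429$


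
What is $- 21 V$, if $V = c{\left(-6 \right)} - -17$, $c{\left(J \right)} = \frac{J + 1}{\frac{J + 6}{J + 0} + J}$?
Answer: $- \frac{749}{2} \approx -374.5$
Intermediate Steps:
$c{\left(J \right)} = \frac{1 + J}{J + \frac{6 + J}{J}}$ ($c{\left(J \right)} = \frac{1 + J}{\frac{6 + J}{J} + J} = \frac{1 + J}{J + \frac{6 + J}{J}}$)
$V = \frac{107}{6}$ ($V = - \frac{6 \left(1 - 6\right)}{6 - 6 + \left(-6\right)^{2}} - -17 = \left(-6\right) \frac{1}{6 - 6 + 36} \left(-5\right) + 17 = \left(-6\right) \frac{1}{36} \left(-5\right) + 17 = \frac{5}{6} + 17 = \frac{107}{6} \approx 17.833$)
$- 21 V = \left(-21\right) \frac{107}{6} = - \frac{749}{2}$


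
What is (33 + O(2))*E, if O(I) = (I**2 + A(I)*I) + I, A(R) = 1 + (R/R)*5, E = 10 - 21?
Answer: -561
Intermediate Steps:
E = -11
A(R) = 6 (A(R) = 1 + 1*5 = 1 + 5 = 6)
O(I) = I**2 + 7*I (O(I) = (I**2 + 6*I) + I = I**2 + 7*I)
(33 + O(2))*E = (33 + 2*(7 + 2))*(-11) = (33 + 2*9)*(-11) = (33 + 18)*(-11) = 51*(-11) = -561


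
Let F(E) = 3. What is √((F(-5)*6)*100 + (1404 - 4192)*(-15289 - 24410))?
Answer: 54*√37957 ≈ 10521.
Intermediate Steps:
√((F(-5)*6)*100 + (1404 - 4192)*(-15289 - 24410)) = √((3*6)*100 + (1404 - 4192)*(-15289 - 24410)) = √(18*100 - 2788*(-39699)) = √(1800 + 110680812) = √110682612 = 54*√37957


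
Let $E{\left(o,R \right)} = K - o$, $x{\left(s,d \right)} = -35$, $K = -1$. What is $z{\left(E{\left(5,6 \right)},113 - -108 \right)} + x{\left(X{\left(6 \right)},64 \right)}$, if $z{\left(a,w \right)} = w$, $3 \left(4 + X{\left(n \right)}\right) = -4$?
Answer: $186$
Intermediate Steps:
$X{\left(n \right)} = - \frac{16}{3}$ ($X{\left(n \right)} = -4 + \frac{1}{3} \left(-4\right) = -4 - \frac{4}{3} = - \frac{16}{3}$)
$E{\left(o,R \right)} = -1 - o$
$z{\left(E{\left(5,6 \right)},113 - -108 \right)} + x{\left(X{\left(6 \right)},64 \right)} = \left(113 - -108\right) - 35 = \left(113 + 108\right) - 35 = 221 - 35 = 186$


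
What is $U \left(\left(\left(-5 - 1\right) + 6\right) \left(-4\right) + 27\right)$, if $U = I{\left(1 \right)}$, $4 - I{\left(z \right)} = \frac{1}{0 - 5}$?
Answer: $\frac{567}{5} \approx 113.4$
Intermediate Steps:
$I{\left(z \right)} = \frac{21}{5}$ ($I{\left(z \right)} = 4 - \frac{1}{0 - 5} = 4 - \frac{1}{-5} = 4 - - \frac{1}{5} = 4 + \frac{1}{5} = \frac{21}{5}$)
$U = \frac{21}{5} \approx 4.2$
$U \left(\left(\left(-5 - 1\right) + 6\right) \left(-4\right) + 27\right) = \frac{21 \left(\left(\left(-5 - 1\right) + 6\right) \left(-4\right) + 27\right)}{5} = \frac{21 \left(\left(-6 + 6\right) \left(-4\right) + 27\right)}{5} = \frac{21 \left(0 \left(-4\right) + 27\right)}{5} = \frac{21 \left(0 + 27\right)}{5} = \frac{21}{5} \cdot 27 = \frac{567}{5}$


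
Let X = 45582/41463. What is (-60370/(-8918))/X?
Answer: 417186885/67750046 ≈ 6.1577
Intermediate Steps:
X = 15194/13821 (X = 45582*(1/41463) = 15194/13821 ≈ 1.0993)
(-60370/(-8918))/X = (-60370/(-8918))/(15194/13821) = -60370*(-1/8918)*(13821/15194) = (30185/4459)*(13821/15194) = 417186885/67750046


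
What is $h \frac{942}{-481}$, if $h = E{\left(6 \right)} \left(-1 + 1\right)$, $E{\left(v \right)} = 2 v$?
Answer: $0$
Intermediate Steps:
$h = 0$ ($h = 2 \cdot 6 \left(-1 + 1\right) = 12 \cdot 0 = 0$)
$h \frac{942}{-481} = 0 \frac{942}{-481} = 0 \cdot 942 \left(- \frac{1}{481}\right) = 0 \left(- \frac{942}{481}\right) = 0$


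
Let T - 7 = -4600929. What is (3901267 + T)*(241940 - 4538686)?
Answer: 3006239822630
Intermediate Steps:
T = -4600922 (T = 7 - 4600929 = -4600922)
(3901267 + T)*(241940 - 4538686) = (3901267 - 4600922)*(241940 - 4538686) = -699655*(-4296746) = 3006239822630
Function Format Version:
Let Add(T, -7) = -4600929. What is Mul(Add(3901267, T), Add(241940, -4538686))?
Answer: 3006239822630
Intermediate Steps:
T = -4600922 (T = Add(7, -4600929) = -4600922)
Mul(Add(3901267, T), Add(241940, -4538686)) = Mul(Add(3901267, -4600922), Add(241940, -4538686)) = Mul(-699655, -4296746) = 3006239822630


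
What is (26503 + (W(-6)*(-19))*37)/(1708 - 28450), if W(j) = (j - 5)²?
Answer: 9760/4457 ≈ 2.1898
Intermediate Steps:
W(j) = (-5 + j)²
(26503 + (W(-6)*(-19))*37)/(1708 - 28450) = (26503 + ((-5 - 6)²*(-19))*37)/(1708 - 28450) = (26503 + ((-11)²*(-19))*37)/(-26742) = (26503 + (121*(-19))*37)*(-1/26742) = (26503 - 2299*37)*(-1/26742) = (26503 - 85063)*(-1/26742) = -58560*(-1/26742) = 9760/4457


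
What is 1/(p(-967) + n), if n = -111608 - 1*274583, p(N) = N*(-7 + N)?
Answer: 1/555667 ≈ 1.7996e-6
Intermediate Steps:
n = -386191 (n = -111608 - 274583 = -386191)
1/(p(-967) + n) = 1/(-967*(-7 - 967) - 386191) = 1/(-967*(-974) - 386191) = 1/(941858 - 386191) = 1/555667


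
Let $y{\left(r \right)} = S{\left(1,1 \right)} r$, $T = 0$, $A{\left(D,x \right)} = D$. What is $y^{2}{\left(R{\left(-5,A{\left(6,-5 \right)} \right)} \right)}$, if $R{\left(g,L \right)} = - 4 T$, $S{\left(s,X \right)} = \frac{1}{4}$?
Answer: $0$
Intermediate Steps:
$S{\left(s,X \right)} = \frac{1}{4}$
$R{\left(g,L \right)} = 0$ ($R{\left(g,L \right)} = \left(-4\right) 0 = 0$)
$y{\left(r \right)} = \frac{r}{4}$
$y^{2}{\left(R{\left(-5,A{\left(6,-5 \right)} \right)} \right)} = \left(\frac{1}{4} \cdot 0\right)^{2} = 0^{2} = 0$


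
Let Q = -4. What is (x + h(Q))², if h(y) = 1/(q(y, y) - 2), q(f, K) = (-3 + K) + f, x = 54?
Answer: 491401/169 ≈ 2907.7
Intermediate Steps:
q(f, K) = -3 + K + f
h(y) = 1/(-5 + 2*y) (h(y) = 1/((-3 + y + y) - 2) = 1/((-3 + 2*y) - 2) = 1/(-5 + 2*y))
(x + h(Q))² = (54 + 1/(-5 + 2*(-4)))² = (54 + 1/(-5 - 8))² = (54 + 1/(-13))² = (54 - 1/13)² = (701/13)² = 491401/169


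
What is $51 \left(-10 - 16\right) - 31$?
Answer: $-1357$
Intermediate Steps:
$51 \left(-10 - 16\right) - 31 = 51 \left(-26\right) - 31 = -1326 - 31 = -1357$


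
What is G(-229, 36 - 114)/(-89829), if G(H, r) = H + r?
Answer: 307/89829 ≈ 0.0034176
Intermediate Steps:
G(-229, 36 - 114)/(-89829) = (-229 + (36 - 114))/(-89829) = (-229 - 78)*(-1/89829) = -307*(-1/89829) = 307/89829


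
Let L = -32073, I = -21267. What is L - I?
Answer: -10806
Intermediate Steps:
L - I = -32073 - 1*(-21267) = -32073 + 21267 = -10806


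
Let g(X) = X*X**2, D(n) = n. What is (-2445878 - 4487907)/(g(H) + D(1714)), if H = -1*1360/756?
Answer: -46811847723165/11532371066 ≈ -4059.2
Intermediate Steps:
H = -340/189 (H = -1360*1/756 = -340/189 ≈ -1.7989)
g(X) = X**3
(-2445878 - 4487907)/(g(H) + D(1714)) = (-2445878 - 4487907)/((-340/189)**3 + 1714) = -6933785/(-39304000/6751269 + 1714) = -6933785/11532371066/6751269 = -6933785*6751269/11532371066 = -46811847723165/11532371066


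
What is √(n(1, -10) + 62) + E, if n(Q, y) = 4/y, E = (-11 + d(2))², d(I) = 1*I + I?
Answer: 49 + 2*√385/5 ≈ 56.849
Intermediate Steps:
d(I) = 2*I (d(I) = I + I = 2*I)
E = 49 (E = (-11 + 2*2)² = (-11 + 4)² = (-7)² = 49)
√(n(1, -10) + 62) + E = √(4/(-10) + 62) + 49 = √(4*(-⅒) + 62) + 49 = √(-⅖ + 62) + 49 = √(308/5) + 49 = 2*√385/5 + 49 = 49 + 2*√385/5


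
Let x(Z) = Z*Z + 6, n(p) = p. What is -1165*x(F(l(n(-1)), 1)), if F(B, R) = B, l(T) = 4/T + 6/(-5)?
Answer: -192458/5 ≈ -38492.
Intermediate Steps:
l(T) = -6/5 + 4/T (l(T) = 4/T + 6*(-1/5) = 4/T - 6/5 = -6/5 + 4/T)
x(Z) = 6 + Z**2 (x(Z) = Z**2 + 6 = 6 + Z**2)
-1165*x(F(l(n(-1)), 1)) = -1165*(6 + (-6/5 + 4/(-1))**2) = -1165*(6 + (-6/5 + 4*(-1))**2) = -1165*(6 + (-6/5 - 4)**2) = -1165*(6 + (-26/5)**2) = -1165*(6 + 676/25) = -1165*826/25 = -192458/5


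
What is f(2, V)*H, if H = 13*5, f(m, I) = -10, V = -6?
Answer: -650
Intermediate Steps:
H = 65
f(2, V)*H = -10*65 = -650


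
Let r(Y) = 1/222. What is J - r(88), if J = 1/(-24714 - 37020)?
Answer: -1721/380693 ≈ -0.0045207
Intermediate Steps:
J = -1/61734 (J = 1/(-61734) = -1/61734 ≈ -1.6199e-5)
r(Y) = 1/222
J - r(88) = -1/61734 - 1*1/222 = -1/61734 - 1/222 = -1721/380693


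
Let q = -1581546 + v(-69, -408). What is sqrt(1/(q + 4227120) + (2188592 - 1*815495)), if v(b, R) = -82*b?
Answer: sqrt(603221346299589510)/662808 ≈ 1171.8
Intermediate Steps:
q = -1575888 (q = -1581546 - 82*(-69) = -1581546 + 5658 = -1575888)
sqrt(1/(q + 4227120) + (2188592 - 1*815495)) = sqrt(1/(-1575888 + 4227120) + (2188592 - 1*815495)) = sqrt(1/2651232 + (2188592 - 815495)) = sqrt(1/2651232 + 1373097) = sqrt(3640398705505/2651232) = sqrt(603221346299589510)/662808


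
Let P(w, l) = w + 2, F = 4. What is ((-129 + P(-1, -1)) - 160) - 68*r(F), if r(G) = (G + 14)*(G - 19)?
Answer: 18072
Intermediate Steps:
r(G) = (-19 + G)*(14 + G) (r(G) = (14 + G)*(-19 + G) = (-19 + G)*(14 + G))
P(w, l) = 2 + w
((-129 + P(-1, -1)) - 160) - 68*r(F) = ((-129 + (2 - 1)) - 160) - 68*(-266 + 4² - 5*4) = ((-129 + 1) - 160) - 68*(-266 + 16 - 20) = (-128 - 160) - 68*(-270) = -288 + 18360 = 18072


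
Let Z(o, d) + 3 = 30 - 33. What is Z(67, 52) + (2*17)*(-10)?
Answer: -346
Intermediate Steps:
Z(o, d) = -6 (Z(o, d) = -3 + (30 - 33) = -3 - 3 = -6)
Z(67, 52) + (2*17)*(-10) = -6 + (2*17)*(-10) = -6 + 34*(-10) = -6 - 340 = -346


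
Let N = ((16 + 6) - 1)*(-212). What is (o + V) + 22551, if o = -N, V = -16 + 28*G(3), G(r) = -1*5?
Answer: 26847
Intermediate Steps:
G(r) = -5
V = -156 (V = -16 + 28*(-5) = -16 - 140 = -156)
N = -4452 (N = (22 - 1)*(-212) = 21*(-212) = -4452)
o = 4452 (o = -1*(-4452) = 4452)
(o + V) + 22551 = (4452 - 156) + 22551 = 4296 + 22551 = 26847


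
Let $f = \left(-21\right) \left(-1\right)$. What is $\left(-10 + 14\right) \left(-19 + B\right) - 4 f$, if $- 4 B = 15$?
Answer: $-175$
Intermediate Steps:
$B = - \frac{15}{4}$ ($B = \left(- \frac{1}{4}\right) 15 = - \frac{15}{4} \approx -3.75$)
$f = 21$
$\left(-10 + 14\right) \left(-19 + B\right) - 4 f = \left(-10 + 14\right) \left(-19 - \frac{15}{4}\right) - 84 = 4 \left(- \frac{91}{4}\right) - 84 = -91 - 84 = -175$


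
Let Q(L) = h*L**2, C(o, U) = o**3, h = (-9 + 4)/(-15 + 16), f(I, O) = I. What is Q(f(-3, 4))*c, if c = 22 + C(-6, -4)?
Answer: 8730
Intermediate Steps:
h = -5 (h = -5/1 = -5*1 = -5)
c = -194 (c = 22 + (-6)**3 = 22 - 216 = -194)
Q(L) = -5*L**2
Q(f(-3, 4))*c = -5*(-3)**2*(-194) = -5*9*(-194) = -45*(-194) = 8730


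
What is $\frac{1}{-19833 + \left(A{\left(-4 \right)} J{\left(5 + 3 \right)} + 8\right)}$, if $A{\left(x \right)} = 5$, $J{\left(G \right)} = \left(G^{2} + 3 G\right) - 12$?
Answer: $- \frac{1}{19445} \approx -5.1427 \cdot 10^{-5}$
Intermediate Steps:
$J{\left(G \right)} = -12 + G^{2} + 3 G$
$\frac{1}{-19833 + \left(A{\left(-4 \right)} J{\left(5 + 3 \right)} + 8\right)} = \frac{1}{-19833 + \left(5 \left(-12 + \left(5 + 3\right)^{2} + 3 \left(5 + 3\right)\right) + 8\right)} = \frac{1}{-19833 + \left(5 \left(-12 + 8^{2} + 3 \cdot 8\right) + 8\right)} = \frac{1}{-19833 + \left(5 \left(-12 + 64 + 24\right) + 8\right)} = \frac{1}{-19833 + \left(5 \cdot 76 + 8\right)} = \frac{1}{-19833 + \left(380 + 8\right)} = \frac{1}{-19833 + 388} = \frac{1}{-19445} = - \frac{1}{19445}$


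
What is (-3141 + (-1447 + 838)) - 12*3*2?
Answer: -3822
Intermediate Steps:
(-3141 + (-1447 + 838)) - 12*3*2 = (-3141 - 609) - 36*2 = -3750 - 72 = -3822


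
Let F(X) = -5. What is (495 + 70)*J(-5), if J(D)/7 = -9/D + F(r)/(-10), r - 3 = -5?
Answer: 18193/2 ≈ 9096.5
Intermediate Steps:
r = -2 (r = 3 - 5 = -2)
J(D) = 7/2 - 63/D (J(D) = 7*(-9/D - 5/(-10)) = 7*(-9/D - 5*(-⅒)) = 7*(-9/D + ½) = 7*(½ - 9/D) = 7/2 - 63/D)
(495 + 70)*J(-5) = (495 + 70)*(7/2 - 63/(-5)) = 565*(7/2 - 63*(-⅕)) = 565*(7/2 + 63/5) = 565*(161/10) = 18193/2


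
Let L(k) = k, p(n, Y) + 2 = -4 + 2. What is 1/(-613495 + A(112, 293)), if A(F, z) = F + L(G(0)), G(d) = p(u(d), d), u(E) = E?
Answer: -1/613387 ≈ -1.6303e-6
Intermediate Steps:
p(n, Y) = -4 (p(n, Y) = -2 + (-4 + 2) = -2 - 2 = -4)
G(d) = -4
A(F, z) = -4 + F (A(F, z) = F - 4 = -4 + F)
1/(-613495 + A(112, 293)) = 1/(-613495 + (-4 + 112)) = 1/(-613495 + 108) = 1/(-613387) = -1/613387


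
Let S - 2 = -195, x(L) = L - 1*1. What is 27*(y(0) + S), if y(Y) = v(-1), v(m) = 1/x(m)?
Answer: -10449/2 ≈ -5224.5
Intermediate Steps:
x(L) = -1 + L (x(L) = L - 1 = -1 + L)
v(m) = 1/(-1 + m)
y(Y) = -½ (y(Y) = 1/(-1 - 1) = 1/(-2) = -½)
S = -193 (S = 2 - 195 = -193)
27*(y(0) + S) = 27*(-½ - 193) = 27*(-387/2) = -10449/2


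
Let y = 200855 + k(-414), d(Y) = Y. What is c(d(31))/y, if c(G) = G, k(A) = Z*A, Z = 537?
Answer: -31/21463 ≈ -0.0014443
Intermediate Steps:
k(A) = 537*A
y = -21463 (y = 200855 + 537*(-414) = 200855 - 222318 = -21463)
c(d(31))/y = 31/(-21463) = 31*(-1/21463) = -31/21463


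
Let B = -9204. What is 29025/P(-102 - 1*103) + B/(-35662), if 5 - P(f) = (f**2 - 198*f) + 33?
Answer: -12474699/133964303 ≈ -0.093120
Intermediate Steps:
P(f) = -28 - f**2 + 198*f (P(f) = 5 - ((f**2 - 198*f) + 33) = 5 - (33 + f**2 - 198*f) = 5 + (-33 - f**2 + 198*f) = -28 - f**2 + 198*f)
29025/P(-102 - 1*103) + B/(-35662) = 29025/(-28 - (-102 - 1*103)**2 + 198*(-102 - 1*103)) - 9204/(-35662) = 29025/(-28 - (-102 - 103)**2 + 198*(-102 - 103)) - 9204*(-1/35662) = 29025/(-28 - 1*(-205)**2 + 198*(-205)) + 4602/17831 = 29025/(-28 - 1*42025 - 40590) + 4602/17831 = 29025/(-28 - 42025 - 40590) + 4602/17831 = 29025/(-82643) + 4602/17831 = 29025*(-1/82643) + 4602/17831 = -29025/82643 + 4602/17831 = -12474699/133964303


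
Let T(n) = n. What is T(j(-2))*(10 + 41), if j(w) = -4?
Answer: -204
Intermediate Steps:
T(j(-2))*(10 + 41) = -4*(10 + 41) = -4*51 = -204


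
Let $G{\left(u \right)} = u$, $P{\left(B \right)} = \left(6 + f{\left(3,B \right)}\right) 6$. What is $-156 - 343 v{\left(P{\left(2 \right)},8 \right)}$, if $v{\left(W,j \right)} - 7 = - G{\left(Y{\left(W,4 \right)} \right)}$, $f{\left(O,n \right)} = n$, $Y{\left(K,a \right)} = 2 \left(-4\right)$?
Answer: $-5301$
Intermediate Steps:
$Y{\left(K,a \right)} = -8$
$P{\left(B \right)} = 36 + 6 B$ ($P{\left(B \right)} = \left(6 + B\right) 6 = 36 + 6 B$)
$v{\left(W,j \right)} = 15$ ($v{\left(W,j \right)} = 7 - -8 = 7 + 8 = 15$)
$-156 - 343 v{\left(P{\left(2 \right)},8 \right)} = -156 - 5145 = -5301$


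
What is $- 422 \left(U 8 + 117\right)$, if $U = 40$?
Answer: $-184414$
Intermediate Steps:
$- 422 \left(U 8 + 117\right) = - 422 \left(40 \cdot 8 + 117\right) = - 422 \left(320 + 117\right) = \left(-422\right) 437 = -184414$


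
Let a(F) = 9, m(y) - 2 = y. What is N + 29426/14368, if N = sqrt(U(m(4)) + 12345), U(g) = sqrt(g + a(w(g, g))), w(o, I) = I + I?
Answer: 14713/7184 + sqrt(12345 + sqrt(15)) ≈ 113.17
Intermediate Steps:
m(y) = 2 + y
w(o, I) = 2*I
U(g) = sqrt(9 + g) (U(g) = sqrt(g + 9) = sqrt(9 + g))
N = sqrt(12345 + sqrt(15)) (N = sqrt(sqrt(9 + (2 + 4)) + 12345) = sqrt(sqrt(9 + 6) + 12345) = sqrt(sqrt(15) + 12345) = sqrt(12345 + sqrt(15)) ≈ 111.13)
N + 29426/14368 = sqrt(12345 + sqrt(15)) + 29426/14368 = sqrt(12345 + sqrt(15)) + 29426*(1/14368) = sqrt(12345 + sqrt(15)) + 14713/7184 = 14713/7184 + sqrt(12345 + sqrt(15))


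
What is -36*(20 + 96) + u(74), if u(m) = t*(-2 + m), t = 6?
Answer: -3744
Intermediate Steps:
u(m) = -12 + 6*m (u(m) = 6*(-2 + m) = -12 + 6*m)
-36*(20 + 96) + u(74) = -36*(20 + 96) + (-12 + 6*74) = -36*116 + (-12 + 444) = -4176 + 432 = -3744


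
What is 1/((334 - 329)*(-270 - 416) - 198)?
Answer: -1/3628 ≈ -0.00027563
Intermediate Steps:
1/((334 - 329)*(-270 - 416) - 198) = 1/(5*(-686) - 198) = 1/(-3430 - 198) = 1/(-3628) = -1/3628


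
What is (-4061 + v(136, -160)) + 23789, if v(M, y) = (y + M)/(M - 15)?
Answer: 2387064/121 ≈ 19728.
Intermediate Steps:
v(M, y) = (M + y)/(-15 + M)
(-4061 + v(136, -160)) + 23789 = (-4061 + (136 - 160)/(-15 + 136)) + 23789 = (-4061 - 24/121) + 23789 = -491405/121 + 23789 = 2387064/121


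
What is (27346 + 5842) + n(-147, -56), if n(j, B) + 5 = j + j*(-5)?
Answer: 33771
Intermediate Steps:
n(j, B) = -5 - 4*j (n(j, B) = -5 + (j + j*(-5)) = -5 + (j - 5*j) = -5 - 4*j)
(27346 + 5842) + n(-147, -56) = (27346 + 5842) + (-5 - 4*(-147)) = 33188 + (-5 + 588) = 33188 + 583 = 33771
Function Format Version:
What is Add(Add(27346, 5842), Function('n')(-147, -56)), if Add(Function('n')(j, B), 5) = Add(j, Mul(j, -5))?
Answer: 33771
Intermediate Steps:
Function('n')(j, B) = Add(-5, Mul(-4, j)) (Function('n')(j, B) = Add(-5, Add(j, Mul(j, -5))) = Add(-5, Add(j, Mul(-5, j))) = Add(-5, Mul(-4, j)))
Add(Add(27346, 5842), Function('n')(-147, -56)) = Add(Add(27346, 5842), Add(-5, Mul(-4, -147))) = Add(33188, Add(-5, 588)) = Add(33188, 583) = 33771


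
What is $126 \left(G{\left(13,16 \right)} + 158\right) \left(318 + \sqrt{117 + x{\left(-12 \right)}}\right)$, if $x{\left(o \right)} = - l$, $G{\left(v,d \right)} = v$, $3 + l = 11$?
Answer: $6851628 + 21546 \sqrt{109} \approx 7.0766 \cdot 10^{6}$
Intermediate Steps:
$l = 8$ ($l = -3 + 11 = 8$)
$x{\left(o \right)} = -8$ ($x{\left(o \right)} = \left(-1\right) 8 = -8$)
$126 \left(G{\left(13,16 \right)} + 158\right) \left(318 + \sqrt{117 + x{\left(-12 \right)}}\right) = 126 \left(13 + 158\right) \left(318 + \sqrt{117 - 8}\right) = 126 \cdot 171 \left(318 + \sqrt{109}\right) = 126 \left(54378 + 171 \sqrt{109}\right) = 6851628 + 21546 \sqrt{109}$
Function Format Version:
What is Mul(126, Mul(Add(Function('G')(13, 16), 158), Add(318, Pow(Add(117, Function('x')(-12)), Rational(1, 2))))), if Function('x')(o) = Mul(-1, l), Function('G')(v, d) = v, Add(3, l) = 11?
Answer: Add(6851628, Mul(21546, Pow(109, Rational(1, 2)))) ≈ 7.0766e+6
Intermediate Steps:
l = 8 (l = Add(-3, 11) = 8)
Function('x')(o) = -8 (Function('x')(o) = Mul(-1, 8) = -8)
Mul(126, Mul(Add(Function('G')(13, 16), 158), Add(318, Pow(Add(117, Function('x')(-12)), Rational(1, 2))))) = Mul(126, Mul(Add(13, 158), Add(318, Pow(Add(117, -8), Rational(1, 2))))) = Mul(126, Mul(171, Add(318, Pow(109, Rational(1, 2))))) = Mul(126, Add(54378, Mul(171, Pow(109, Rational(1, 2))))) = Add(6851628, Mul(21546, Pow(109, Rational(1, 2))))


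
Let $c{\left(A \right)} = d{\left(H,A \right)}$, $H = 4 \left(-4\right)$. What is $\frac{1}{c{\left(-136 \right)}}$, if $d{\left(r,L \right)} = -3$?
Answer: $- \frac{1}{3} \approx -0.33333$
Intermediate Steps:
$H = -16$
$c{\left(A \right)} = -3$
$\frac{1}{c{\left(-136 \right)}} = \frac{1}{-3} = - \frac{1}{3}$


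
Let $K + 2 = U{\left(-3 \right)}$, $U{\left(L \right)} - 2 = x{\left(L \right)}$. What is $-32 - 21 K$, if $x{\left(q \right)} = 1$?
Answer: $-53$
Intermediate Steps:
$U{\left(L \right)} = 3$ ($U{\left(L \right)} = 2 + 1 = 3$)
$K = 1$ ($K = -2 + 3 = 1$)
$-32 - 21 K = -32 - 21 = -53$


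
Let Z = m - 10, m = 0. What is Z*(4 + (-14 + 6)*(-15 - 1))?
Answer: -1320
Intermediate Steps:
Z = -10 (Z = 0 - 10 = -10)
Z*(4 + (-14 + 6)*(-15 - 1)) = -10*(4 + (-14 + 6)*(-15 - 1)) = -10*(4 - 8*(-16)) = -10*(4 + 128) = -10*132 = -1320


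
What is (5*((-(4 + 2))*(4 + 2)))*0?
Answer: 0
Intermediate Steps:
(5*((-(4 + 2))*(4 + 2)))*0 = (5*(-1*6*6))*0 = (5*(-6*6))*0 = (5*(-36))*0 = -180*0 = 0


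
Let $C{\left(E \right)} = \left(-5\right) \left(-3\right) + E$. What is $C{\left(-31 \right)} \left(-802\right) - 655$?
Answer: $12177$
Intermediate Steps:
$C{\left(E \right)} = 15 + E$
$C{\left(-31 \right)} \left(-802\right) - 655 = \left(15 - 31\right) \left(-802\right) - 655 = \left(-16\right) \left(-802\right) - 655 = 12832 - 655 = 12177$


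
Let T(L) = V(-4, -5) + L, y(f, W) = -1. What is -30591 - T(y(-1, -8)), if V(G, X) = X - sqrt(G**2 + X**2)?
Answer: -30585 + sqrt(41) ≈ -30579.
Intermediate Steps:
T(L) = -5 + L - sqrt(41) (T(L) = (-5 - sqrt((-4)**2 + (-5)**2)) + L = (-5 - sqrt(16 + 25)) + L = (-5 - sqrt(41)) + L = -5 + L - sqrt(41))
-30591 - T(y(-1, -8)) = -30591 - (-5 - 1 - sqrt(41)) = -30591 - (-6 - sqrt(41)) = -30591 + (6 + sqrt(41)) = -30585 + sqrt(41)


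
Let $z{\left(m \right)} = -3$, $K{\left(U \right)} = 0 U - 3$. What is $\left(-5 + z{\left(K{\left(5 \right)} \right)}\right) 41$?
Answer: $-328$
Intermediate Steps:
$K{\left(U \right)} = -3$ ($K{\left(U \right)} = 0 - 3 = -3$)
$\left(-5 + z{\left(K{\left(5 \right)} \right)}\right) 41 = \left(-5 - 3\right) 41 = \left(-8\right) 41 = -328$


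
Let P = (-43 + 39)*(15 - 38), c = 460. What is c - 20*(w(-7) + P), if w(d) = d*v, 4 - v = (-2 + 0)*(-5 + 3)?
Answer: -1380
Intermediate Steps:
v = 0 (v = 4 - (-2 + 0)*(-5 + 3) = 4 - (-2)*(-2) = 4 - 1*4 = 4 - 4 = 0)
w(d) = 0 (w(d) = d*0 = 0)
P = 92 (P = -4*(-23) = 92)
c - 20*(w(-7) + P) = 460 - 20*(0 + 92) = 460 - 20*92 = 460 - 1*1840 = 460 - 1840 = -1380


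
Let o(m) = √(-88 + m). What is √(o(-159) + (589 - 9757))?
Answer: √(-9168 + I*√247) ≈ 0.0821 + 95.75*I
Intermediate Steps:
√(o(-159) + (589 - 9757)) = √(√(-88 - 159) + (589 - 9757)) = √(√(-247) - 9168) = √(I*√247 - 9168) = √(-9168 + I*√247)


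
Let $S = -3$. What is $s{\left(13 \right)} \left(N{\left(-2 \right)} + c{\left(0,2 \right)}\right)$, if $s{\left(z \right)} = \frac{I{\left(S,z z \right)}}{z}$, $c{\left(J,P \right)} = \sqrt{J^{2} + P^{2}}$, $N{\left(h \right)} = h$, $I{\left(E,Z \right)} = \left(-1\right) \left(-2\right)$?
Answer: $0$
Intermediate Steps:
$I{\left(E,Z \right)} = 2$
$s{\left(z \right)} = \frac{2}{z}$
$s{\left(13 \right)} \left(N{\left(-2 \right)} + c{\left(0,2 \right)}\right) = \frac{2}{13} \left(-2 + \sqrt{0^{2} + 2^{2}}\right) = 2 \cdot \frac{1}{13} \left(-2 + \sqrt{0 + 4}\right) = \frac{2 \left(-2 + \sqrt{4}\right)}{13} = \frac{2 \left(-2 + 2\right)}{13} = \frac{2}{13} \cdot 0 = 0$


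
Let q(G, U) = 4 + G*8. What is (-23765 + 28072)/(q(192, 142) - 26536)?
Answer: -4307/24996 ≈ -0.17231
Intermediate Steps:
q(G, U) = 4 + 8*G
(-23765 + 28072)/(q(192, 142) - 26536) = (-23765 + 28072)/((4 + 8*192) - 26536) = 4307/((4 + 1536) - 26536) = 4307/(1540 - 26536) = 4307/(-24996) = 4307*(-1/24996) = -4307/24996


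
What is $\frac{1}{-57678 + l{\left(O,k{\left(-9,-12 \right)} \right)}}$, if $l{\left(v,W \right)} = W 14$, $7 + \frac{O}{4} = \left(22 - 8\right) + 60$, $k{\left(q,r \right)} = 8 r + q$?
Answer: $- \frac{1}{59148} \approx -1.6907 \cdot 10^{-5}$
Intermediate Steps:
$k{\left(q,r \right)} = q + 8 r$
$O = 268$ ($O = -28 + 4 \left(\left(22 - 8\right) + 60\right) = -28 + 4 \left(14 + 60\right) = -28 + 4 \cdot 74 = -28 + 296 = 268$)
$l{\left(v,W \right)} = 14 W$
$\frac{1}{-57678 + l{\left(O,k{\left(-9,-12 \right)} \right)}} = \frac{1}{-57678 + 14 \left(-9 + 8 \left(-12\right)\right)} = \frac{1}{-57678 + 14 \left(-9 - 96\right)} = \frac{1}{-57678 + 14 \left(-105\right)} = \frac{1}{-57678 - 1470} = \frac{1}{-59148} = - \frac{1}{59148}$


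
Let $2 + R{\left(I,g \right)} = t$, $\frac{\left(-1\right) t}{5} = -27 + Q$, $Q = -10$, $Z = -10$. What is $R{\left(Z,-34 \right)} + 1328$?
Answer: $1511$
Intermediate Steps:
$t = 185$ ($t = - 5 \left(-27 - 10\right) = \left(-5\right) \left(-37\right) = 185$)
$R{\left(I,g \right)} = 183$ ($R{\left(I,g \right)} = -2 + 185 = 183$)
$R{\left(Z,-34 \right)} + 1328 = 183 + 1328 = 1511$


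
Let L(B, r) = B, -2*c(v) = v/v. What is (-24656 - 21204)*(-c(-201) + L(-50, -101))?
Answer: 2270070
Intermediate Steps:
c(v) = -½ (c(v) = -v/(2*v) = -½*1 = -½)
(-24656 - 21204)*(-c(-201) + L(-50, -101)) = (-24656 - 21204)*(-1*(-½) - 50) = -45860*(½ - 50) = -45860*(-99/2) = 2270070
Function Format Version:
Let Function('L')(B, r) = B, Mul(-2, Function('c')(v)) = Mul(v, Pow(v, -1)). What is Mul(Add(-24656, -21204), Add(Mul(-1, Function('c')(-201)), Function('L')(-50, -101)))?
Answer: 2270070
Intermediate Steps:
Function('c')(v) = Rational(-1, 2) (Function('c')(v) = Mul(Rational(-1, 2), Mul(v, Pow(v, -1))) = Mul(Rational(-1, 2), 1) = Rational(-1, 2))
Mul(Add(-24656, -21204), Add(Mul(-1, Function('c')(-201)), Function('L')(-50, -101))) = Mul(Add(-24656, -21204), Add(Mul(-1, Rational(-1, 2)), -50)) = Mul(-45860, Add(Rational(1, 2), -50)) = Mul(-45860, Rational(-99, 2)) = 2270070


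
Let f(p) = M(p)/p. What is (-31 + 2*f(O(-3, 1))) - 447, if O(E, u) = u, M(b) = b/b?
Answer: -476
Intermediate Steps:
M(b) = 1
f(p) = 1/p
(-31 + 2*f(O(-3, 1))) - 447 = (-31 + 2/1) - 447 = (-31 + 2*1) - 447 = (-31 + 2) - 447 = -29 - 447 = -476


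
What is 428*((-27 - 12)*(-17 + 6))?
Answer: 183612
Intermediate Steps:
428*((-27 - 12)*(-17 + 6)) = 428*(-39*(-11)) = 428*429 = 183612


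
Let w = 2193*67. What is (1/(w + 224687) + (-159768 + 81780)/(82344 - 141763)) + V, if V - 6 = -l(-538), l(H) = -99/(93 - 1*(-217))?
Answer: 13060342789327/1711290670505 ≈ 7.6319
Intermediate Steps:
w = 146931
l(H) = -99/310 (l(H) = -99/(93 + 217) = -99/310)
V = 1959/310 (V = 6 - 1*(-99/310) = 6 + 99/310 = 1959/310 ≈ 6.3194)
(1/(w + 224687) + (-159768 + 81780)/(82344 - 141763)) + V = (1/(146931 + 224687) + (-159768 + 81780)/(82344 - 141763)) + 1959/310 = (1/371618 - 77988/(-59419)) + 1959/310 = (1/371618 - 77988*(-1/59419)) + 1959/310 = (1/371618 + 77988/59419) + 1959/310 = 28981804003/22081169942 + 1959/310 = 13060342789327/1711290670505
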